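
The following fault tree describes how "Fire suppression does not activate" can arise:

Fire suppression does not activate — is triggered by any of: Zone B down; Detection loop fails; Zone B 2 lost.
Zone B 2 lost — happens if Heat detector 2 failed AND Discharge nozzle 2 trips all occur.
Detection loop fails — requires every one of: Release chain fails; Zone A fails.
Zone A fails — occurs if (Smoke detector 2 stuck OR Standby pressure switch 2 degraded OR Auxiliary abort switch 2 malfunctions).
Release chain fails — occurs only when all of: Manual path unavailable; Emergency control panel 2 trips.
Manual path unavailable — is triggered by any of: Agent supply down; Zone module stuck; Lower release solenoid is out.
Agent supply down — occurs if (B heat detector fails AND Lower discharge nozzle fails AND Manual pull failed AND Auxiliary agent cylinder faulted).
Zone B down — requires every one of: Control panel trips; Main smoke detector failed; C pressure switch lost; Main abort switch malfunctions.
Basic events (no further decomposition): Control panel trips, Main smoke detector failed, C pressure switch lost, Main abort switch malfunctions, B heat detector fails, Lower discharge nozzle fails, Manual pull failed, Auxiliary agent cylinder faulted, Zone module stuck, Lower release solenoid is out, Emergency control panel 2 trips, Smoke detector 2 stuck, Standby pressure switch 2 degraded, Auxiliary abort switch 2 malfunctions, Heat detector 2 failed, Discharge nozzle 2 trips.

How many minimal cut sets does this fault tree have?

Zone B down [AND]: one cut set from each child combined → 1 × 1 × 1 × 1 = 1 cut set(s).
Agent supply down [AND]: one cut set from each child combined → 1 × 1 × 1 × 1 = 1 cut set(s).
Manual path unavailable [OR]: union of children's cut sets → 3 cut set(s).
Release chain fails [AND]: one cut set from each child combined → 3 × 1 = 3 cut set(s).
Zone A fails [OR]: union of children's cut sets → 3 cut set(s).
Detection loop fails [AND]: one cut set from each child combined → 3 × 3 = 9 cut set(s).
Zone B 2 lost [AND]: one cut set from each child combined → 1 × 1 = 1 cut set(s).
Fire suppression does not activate [OR]: union of children's cut sets → 11 cut set(s).

11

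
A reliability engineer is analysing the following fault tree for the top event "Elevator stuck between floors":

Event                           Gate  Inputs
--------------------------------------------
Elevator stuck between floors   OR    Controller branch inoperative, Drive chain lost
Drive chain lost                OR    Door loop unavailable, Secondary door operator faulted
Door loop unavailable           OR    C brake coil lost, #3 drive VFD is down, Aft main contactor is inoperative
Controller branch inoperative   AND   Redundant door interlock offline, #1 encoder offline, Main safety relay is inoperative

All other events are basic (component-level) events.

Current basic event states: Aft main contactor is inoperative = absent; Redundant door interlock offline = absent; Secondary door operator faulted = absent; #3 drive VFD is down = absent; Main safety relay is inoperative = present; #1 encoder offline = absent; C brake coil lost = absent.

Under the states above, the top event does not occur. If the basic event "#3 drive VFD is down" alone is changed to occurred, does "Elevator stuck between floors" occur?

Counterfactual: set "#3 drive VFD is down" to occurred.
Controller branch inoperative [AND]: Redundant door interlock offline=not, #1 encoder offline=not, Main safety relay is inoperative=occurs → not all inputs occur → does not occur.
Door loop unavailable [OR]: C brake coil lost=not, #3 drive VFD is down=occurs, Aft main contactor is inoperative=not → at least one input occurs → occurs.
Drive chain lost [OR]: Door loop unavailable=occurs, Secondary door operator faulted=not → at least one input occurs → occurs.
Elevator stuck between floors [OR]: Controller branch inoperative=not, Drive chain lost=occurs → at least one input occurs → occurs.

Yes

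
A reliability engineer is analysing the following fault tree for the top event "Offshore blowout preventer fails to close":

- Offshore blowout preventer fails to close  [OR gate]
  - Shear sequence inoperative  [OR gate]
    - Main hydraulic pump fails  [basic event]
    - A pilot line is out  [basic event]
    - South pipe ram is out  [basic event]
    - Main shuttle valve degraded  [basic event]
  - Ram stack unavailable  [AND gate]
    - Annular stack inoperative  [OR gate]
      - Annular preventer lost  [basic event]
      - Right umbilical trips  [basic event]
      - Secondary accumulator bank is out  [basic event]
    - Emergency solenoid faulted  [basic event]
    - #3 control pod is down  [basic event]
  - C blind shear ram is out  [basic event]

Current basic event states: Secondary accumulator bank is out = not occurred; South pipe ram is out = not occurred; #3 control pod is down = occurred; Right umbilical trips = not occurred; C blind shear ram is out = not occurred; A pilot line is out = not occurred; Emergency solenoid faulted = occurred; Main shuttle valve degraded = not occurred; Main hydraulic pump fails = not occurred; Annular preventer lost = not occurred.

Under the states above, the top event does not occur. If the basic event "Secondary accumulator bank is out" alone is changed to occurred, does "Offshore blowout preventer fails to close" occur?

Yes

Counterfactual: set "Secondary accumulator bank is out" to occurred.
Shear sequence inoperative [OR]: Main hydraulic pump fails=not, A pilot line is out=not, South pipe ram is out=not, Main shuttle valve degraded=not → no input occurs → does not occur.
Annular stack inoperative [OR]: Annular preventer lost=not, Right umbilical trips=not, Secondary accumulator bank is out=occurs → at least one input occurs → occurs.
Ram stack unavailable [AND]: Annular stack inoperative=occurs, Emergency solenoid faulted=occurs, #3 control pod is down=occurs → all inputs occur → occurs.
Offshore blowout preventer fails to close [OR]: Shear sequence inoperative=not, Ram stack unavailable=occurs, C blind shear ram is out=not → at least one input occurs → occurs.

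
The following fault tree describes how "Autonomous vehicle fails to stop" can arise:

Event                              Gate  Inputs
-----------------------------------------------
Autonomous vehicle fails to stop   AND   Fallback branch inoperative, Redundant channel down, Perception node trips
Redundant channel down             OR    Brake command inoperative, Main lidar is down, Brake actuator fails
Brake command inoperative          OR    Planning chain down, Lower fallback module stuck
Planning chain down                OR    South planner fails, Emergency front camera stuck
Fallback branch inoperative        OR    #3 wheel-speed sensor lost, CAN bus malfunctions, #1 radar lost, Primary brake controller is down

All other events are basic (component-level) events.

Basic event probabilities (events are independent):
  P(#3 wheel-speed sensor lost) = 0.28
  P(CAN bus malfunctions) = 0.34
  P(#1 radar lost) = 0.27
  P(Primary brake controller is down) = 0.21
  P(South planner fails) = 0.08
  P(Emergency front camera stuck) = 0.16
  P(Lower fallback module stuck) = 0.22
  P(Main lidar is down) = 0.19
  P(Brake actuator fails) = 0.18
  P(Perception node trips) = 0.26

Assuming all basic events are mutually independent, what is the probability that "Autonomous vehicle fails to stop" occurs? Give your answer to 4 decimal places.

0.1132

P(Fallback branch inoperative) [OR] = 1 − (1−0.28) × (1−0.34) × (1−0.27) × (1−0.21) = 0.725952
P(Planning chain down) [OR] = 1 − (1−0.08) × (1−0.16) = 0.227200
P(Brake command inoperative) [OR] = 1 − (1−0.227200) × (1−0.22) = 0.397216
P(Redundant channel down) [OR] = 1 − (1−0.397216) × (1−0.19) × (1−0.18) = 0.599631
P(Autonomous vehicle fails to stop) [AND] = 0.725952 × 0.599631 × 0.26 = 0.113179
Rounded to 4 decimal places: P(Autonomous vehicle fails to stop) ≈ 0.1132.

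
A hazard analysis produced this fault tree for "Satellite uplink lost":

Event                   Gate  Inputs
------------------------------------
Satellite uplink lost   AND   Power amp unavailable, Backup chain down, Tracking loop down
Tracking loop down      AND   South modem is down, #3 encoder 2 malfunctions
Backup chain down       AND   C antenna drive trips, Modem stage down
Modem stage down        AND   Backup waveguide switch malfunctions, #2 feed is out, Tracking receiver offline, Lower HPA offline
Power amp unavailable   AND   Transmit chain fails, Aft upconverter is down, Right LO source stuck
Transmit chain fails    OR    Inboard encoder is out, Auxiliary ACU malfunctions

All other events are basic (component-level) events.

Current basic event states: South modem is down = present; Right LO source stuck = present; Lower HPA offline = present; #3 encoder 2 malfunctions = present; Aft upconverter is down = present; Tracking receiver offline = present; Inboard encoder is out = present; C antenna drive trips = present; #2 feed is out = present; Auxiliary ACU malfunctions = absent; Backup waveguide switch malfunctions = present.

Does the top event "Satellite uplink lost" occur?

Yes

Transmit chain fails [OR]: Inboard encoder is out=occurs, Auxiliary ACU malfunctions=not → at least one input occurs → occurs.
Power amp unavailable [AND]: Transmit chain fails=occurs, Aft upconverter is down=occurs, Right LO source stuck=occurs → all inputs occur → occurs.
Modem stage down [AND]: Backup waveguide switch malfunctions=occurs, #2 feed is out=occurs, Tracking receiver offline=occurs, Lower HPA offline=occurs → all inputs occur → occurs.
Backup chain down [AND]: C antenna drive trips=occurs, Modem stage down=occurs → all inputs occur → occurs.
Tracking loop down [AND]: South modem is down=occurs, #3 encoder 2 malfunctions=occurs → all inputs occur → occurs.
Satellite uplink lost [AND]: Power amp unavailable=occurs, Backup chain down=occurs, Tracking loop down=occurs → all inputs occur → occurs.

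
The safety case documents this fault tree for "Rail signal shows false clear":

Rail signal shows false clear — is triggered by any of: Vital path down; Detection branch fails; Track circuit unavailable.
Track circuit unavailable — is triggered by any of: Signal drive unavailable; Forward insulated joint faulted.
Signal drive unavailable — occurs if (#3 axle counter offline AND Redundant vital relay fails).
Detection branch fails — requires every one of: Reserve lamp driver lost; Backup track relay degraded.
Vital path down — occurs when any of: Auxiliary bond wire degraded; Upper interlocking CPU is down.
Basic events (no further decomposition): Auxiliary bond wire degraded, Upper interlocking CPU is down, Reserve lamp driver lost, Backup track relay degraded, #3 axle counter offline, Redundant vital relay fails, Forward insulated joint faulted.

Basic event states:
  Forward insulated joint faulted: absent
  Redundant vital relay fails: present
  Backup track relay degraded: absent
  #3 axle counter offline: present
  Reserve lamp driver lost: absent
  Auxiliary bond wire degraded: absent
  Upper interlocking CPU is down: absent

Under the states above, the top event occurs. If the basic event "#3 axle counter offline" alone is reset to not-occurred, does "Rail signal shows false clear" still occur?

Counterfactual: set "#3 axle counter offline" to not occurred.
Vital path down [OR]: Auxiliary bond wire degraded=not, Upper interlocking CPU is down=not → no input occurs → does not occur.
Detection branch fails [AND]: Reserve lamp driver lost=not, Backup track relay degraded=not → not all inputs occur → does not occur.
Signal drive unavailable [AND]: #3 axle counter offline=not, Redundant vital relay fails=occurs → not all inputs occur → does not occur.
Track circuit unavailable [OR]: Signal drive unavailable=not, Forward insulated joint faulted=not → no input occurs → does not occur.
Rail signal shows false clear [OR]: Vital path down=not, Detection branch fails=not, Track circuit unavailable=not → no input occurs → does not occur.

No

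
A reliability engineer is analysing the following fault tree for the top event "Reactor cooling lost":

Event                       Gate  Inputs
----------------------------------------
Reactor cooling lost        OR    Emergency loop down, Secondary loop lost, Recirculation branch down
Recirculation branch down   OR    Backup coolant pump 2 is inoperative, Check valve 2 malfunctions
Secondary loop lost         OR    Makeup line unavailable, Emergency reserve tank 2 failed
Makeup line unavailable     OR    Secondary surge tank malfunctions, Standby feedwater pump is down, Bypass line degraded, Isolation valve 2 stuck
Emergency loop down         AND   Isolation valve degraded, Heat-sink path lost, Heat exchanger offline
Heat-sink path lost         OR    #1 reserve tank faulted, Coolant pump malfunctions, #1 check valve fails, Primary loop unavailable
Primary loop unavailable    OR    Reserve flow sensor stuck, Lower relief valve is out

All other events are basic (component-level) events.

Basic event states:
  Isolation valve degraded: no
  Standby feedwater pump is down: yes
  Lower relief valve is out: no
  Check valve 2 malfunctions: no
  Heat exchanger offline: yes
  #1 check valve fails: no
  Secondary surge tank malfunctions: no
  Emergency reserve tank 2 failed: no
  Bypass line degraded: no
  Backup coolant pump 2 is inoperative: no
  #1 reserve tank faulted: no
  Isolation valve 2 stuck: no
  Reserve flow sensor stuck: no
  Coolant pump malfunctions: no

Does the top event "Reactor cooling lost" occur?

Primary loop unavailable [OR]: Reserve flow sensor stuck=not, Lower relief valve is out=not → no input occurs → does not occur.
Heat-sink path lost [OR]: #1 reserve tank faulted=not, Coolant pump malfunctions=not, #1 check valve fails=not, Primary loop unavailable=not → no input occurs → does not occur.
Emergency loop down [AND]: Isolation valve degraded=not, Heat-sink path lost=not, Heat exchanger offline=occurs → not all inputs occur → does not occur.
Makeup line unavailable [OR]: Secondary surge tank malfunctions=not, Standby feedwater pump is down=occurs, Bypass line degraded=not, Isolation valve 2 stuck=not → at least one input occurs → occurs.
Secondary loop lost [OR]: Makeup line unavailable=occurs, Emergency reserve tank 2 failed=not → at least one input occurs → occurs.
Recirculation branch down [OR]: Backup coolant pump 2 is inoperative=not, Check valve 2 malfunctions=not → no input occurs → does not occur.
Reactor cooling lost [OR]: Emergency loop down=not, Secondary loop lost=occurs, Recirculation branch down=not → at least one input occurs → occurs.

Yes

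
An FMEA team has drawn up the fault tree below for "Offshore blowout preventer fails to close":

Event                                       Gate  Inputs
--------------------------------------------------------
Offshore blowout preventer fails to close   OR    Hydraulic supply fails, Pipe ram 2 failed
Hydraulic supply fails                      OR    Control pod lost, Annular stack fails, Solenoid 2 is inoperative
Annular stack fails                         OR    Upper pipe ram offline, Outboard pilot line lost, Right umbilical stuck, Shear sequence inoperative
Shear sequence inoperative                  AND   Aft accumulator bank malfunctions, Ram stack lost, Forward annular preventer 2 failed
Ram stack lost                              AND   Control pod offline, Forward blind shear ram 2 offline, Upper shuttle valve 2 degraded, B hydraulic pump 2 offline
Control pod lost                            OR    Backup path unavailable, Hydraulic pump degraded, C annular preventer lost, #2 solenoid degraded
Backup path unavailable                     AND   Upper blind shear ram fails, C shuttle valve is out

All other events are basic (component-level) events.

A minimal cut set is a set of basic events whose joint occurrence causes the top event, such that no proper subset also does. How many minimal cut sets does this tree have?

10

Backup path unavailable [AND]: one cut set from each child combined → 1 × 1 = 1 cut set(s).
Control pod lost [OR]: union of children's cut sets → 4 cut set(s).
Ram stack lost [AND]: one cut set from each child combined → 1 × 1 × 1 × 1 = 1 cut set(s).
Shear sequence inoperative [AND]: one cut set from each child combined → 1 × 1 × 1 = 1 cut set(s).
Annular stack fails [OR]: union of children's cut sets → 4 cut set(s).
Hydraulic supply fails [OR]: union of children's cut sets → 9 cut set(s).
Offshore blowout preventer fails to close [OR]: union of children's cut sets → 10 cut set(s).
Minimal cut sets: {C shuttle valve is out, Upper blind shear ram fails}; {Hydraulic pump degraded}; {C annular preventer lost}; {#2 solenoid degraded}; {Upper pipe ram offline}; {Outboard pilot line lost}; {Right umbilical stuck}; {Aft accumulator bank malfunctions, B hydraulic pump 2 offline, Control pod offline, Forward annular preventer 2 failed, Forward blind shear ram 2 offline, Upper shuttle valve 2 degraded}; {Solenoid 2 is inoperative}; {Pipe ram 2 failed}.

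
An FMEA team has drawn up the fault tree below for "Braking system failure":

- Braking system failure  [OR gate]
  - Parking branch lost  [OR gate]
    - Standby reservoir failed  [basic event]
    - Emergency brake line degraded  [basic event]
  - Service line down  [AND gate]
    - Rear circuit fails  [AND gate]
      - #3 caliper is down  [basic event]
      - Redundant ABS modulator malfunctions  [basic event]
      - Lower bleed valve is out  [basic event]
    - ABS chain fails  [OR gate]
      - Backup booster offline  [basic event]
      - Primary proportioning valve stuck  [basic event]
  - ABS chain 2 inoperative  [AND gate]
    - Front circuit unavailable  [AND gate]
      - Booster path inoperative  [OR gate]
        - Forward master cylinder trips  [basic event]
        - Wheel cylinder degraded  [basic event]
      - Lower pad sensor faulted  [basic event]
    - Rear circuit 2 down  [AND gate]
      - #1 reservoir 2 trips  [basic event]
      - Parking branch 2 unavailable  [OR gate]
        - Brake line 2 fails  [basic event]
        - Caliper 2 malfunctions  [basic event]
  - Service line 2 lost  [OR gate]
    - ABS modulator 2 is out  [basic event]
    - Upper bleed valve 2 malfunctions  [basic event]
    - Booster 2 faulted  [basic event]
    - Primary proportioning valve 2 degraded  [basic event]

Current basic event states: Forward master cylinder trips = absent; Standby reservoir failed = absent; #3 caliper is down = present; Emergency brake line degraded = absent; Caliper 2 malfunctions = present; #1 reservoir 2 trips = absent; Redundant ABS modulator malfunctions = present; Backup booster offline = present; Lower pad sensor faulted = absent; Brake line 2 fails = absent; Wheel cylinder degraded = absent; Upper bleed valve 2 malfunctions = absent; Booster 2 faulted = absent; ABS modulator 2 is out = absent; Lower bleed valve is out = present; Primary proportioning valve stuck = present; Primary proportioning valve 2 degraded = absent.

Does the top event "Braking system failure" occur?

Parking branch lost [OR]: Standby reservoir failed=not, Emergency brake line degraded=not → no input occurs → does not occur.
Rear circuit fails [AND]: #3 caliper is down=occurs, Redundant ABS modulator malfunctions=occurs, Lower bleed valve is out=occurs → all inputs occur → occurs.
ABS chain fails [OR]: Backup booster offline=occurs, Primary proportioning valve stuck=occurs → at least one input occurs → occurs.
Service line down [AND]: Rear circuit fails=occurs, ABS chain fails=occurs → all inputs occur → occurs.
Booster path inoperative [OR]: Forward master cylinder trips=not, Wheel cylinder degraded=not → no input occurs → does not occur.
Front circuit unavailable [AND]: Booster path inoperative=not, Lower pad sensor faulted=not → not all inputs occur → does not occur.
Parking branch 2 unavailable [OR]: Brake line 2 fails=not, Caliper 2 malfunctions=occurs → at least one input occurs → occurs.
Rear circuit 2 down [AND]: #1 reservoir 2 trips=not, Parking branch 2 unavailable=occurs → not all inputs occur → does not occur.
ABS chain 2 inoperative [AND]: Front circuit unavailable=not, Rear circuit 2 down=not → not all inputs occur → does not occur.
Service line 2 lost [OR]: ABS modulator 2 is out=not, Upper bleed valve 2 malfunctions=not, Booster 2 faulted=not, Primary proportioning valve 2 degraded=not → no input occurs → does not occur.
Braking system failure [OR]: Parking branch lost=not, Service line down=occurs, ABS chain 2 inoperative=not, Service line 2 lost=not → at least one input occurs → occurs.

Yes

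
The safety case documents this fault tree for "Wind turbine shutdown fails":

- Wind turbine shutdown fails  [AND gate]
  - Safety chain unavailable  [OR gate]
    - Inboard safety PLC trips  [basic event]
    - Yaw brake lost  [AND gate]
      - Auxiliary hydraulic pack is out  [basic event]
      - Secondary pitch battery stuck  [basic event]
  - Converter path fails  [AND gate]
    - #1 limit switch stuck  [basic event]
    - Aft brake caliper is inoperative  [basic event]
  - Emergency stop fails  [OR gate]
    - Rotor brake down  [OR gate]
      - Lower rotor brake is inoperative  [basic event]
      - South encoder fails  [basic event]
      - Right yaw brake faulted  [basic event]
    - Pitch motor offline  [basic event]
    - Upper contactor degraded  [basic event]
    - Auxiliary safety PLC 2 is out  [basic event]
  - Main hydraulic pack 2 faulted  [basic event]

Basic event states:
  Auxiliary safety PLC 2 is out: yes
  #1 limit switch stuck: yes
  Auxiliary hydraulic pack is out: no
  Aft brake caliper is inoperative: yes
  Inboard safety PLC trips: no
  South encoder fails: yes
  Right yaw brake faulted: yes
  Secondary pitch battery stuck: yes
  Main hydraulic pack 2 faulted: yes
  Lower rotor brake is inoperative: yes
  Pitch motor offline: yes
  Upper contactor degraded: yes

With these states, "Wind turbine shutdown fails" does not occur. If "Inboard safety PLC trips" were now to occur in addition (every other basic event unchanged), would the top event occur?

Yes

Counterfactual: set "Inboard safety PLC trips" to occurred.
Yaw brake lost [AND]: Auxiliary hydraulic pack is out=not, Secondary pitch battery stuck=occurs → not all inputs occur → does not occur.
Safety chain unavailable [OR]: Inboard safety PLC trips=occurs, Yaw brake lost=not → at least one input occurs → occurs.
Converter path fails [AND]: #1 limit switch stuck=occurs, Aft brake caliper is inoperative=occurs → all inputs occur → occurs.
Rotor brake down [OR]: Lower rotor brake is inoperative=occurs, South encoder fails=occurs, Right yaw brake faulted=occurs → at least one input occurs → occurs.
Emergency stop fails [OR]: Rotor brake down=occurs, Pitch motor offline=occurs, Upper contactor degraded=occurs, Auxiliary safety PLC 2 is out=occurs → at least one input occurs → occurs.
Wind turbine shutdown fails [AND]: Safety chain unavailable=occurs, Converter path fails=occurs, Emergency stop fails=occurs, Main hydraulic pack 2 faulted=occurs → all inputs occur → occurs.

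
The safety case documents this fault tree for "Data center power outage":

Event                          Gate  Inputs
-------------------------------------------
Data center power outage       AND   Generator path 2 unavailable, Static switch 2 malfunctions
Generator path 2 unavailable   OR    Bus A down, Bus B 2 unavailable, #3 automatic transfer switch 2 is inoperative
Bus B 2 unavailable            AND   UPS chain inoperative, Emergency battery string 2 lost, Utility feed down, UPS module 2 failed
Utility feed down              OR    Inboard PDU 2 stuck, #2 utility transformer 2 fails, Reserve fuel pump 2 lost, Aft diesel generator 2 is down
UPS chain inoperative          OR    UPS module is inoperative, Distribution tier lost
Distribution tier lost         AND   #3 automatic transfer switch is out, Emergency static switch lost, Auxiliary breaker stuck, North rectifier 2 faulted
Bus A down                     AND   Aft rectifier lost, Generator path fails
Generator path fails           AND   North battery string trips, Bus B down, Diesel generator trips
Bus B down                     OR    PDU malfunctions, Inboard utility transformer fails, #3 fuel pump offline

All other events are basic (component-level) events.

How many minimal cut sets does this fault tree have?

12

Bus B down [OR]: union of children's cut sets → 3 cut set(s).
Generator path fails [AND]: one cut set from each child combined → 1 × 3 × 1 = 3 cut set(s).
Bus A down [AND]: one cut set from each child combined → 1 × 3 = 3 cut set(s).
Distribution tier lost [AND]: one cut set from each child combined → 1 × 1 × 1 × 1 = 1 cut set(s).
UPS chain inoperative [OR]: union of children's cut sets → 2 cut set(s).
Utility feed down [OR]: union of children's cut sets → 4 cut set(s).
Bus B 2 unavailable [AND]: one cut set from each child combined → 2 × 1 × 4 × 1 = 8 cut set(s).
Generator path 2 unavailable [OR]: union of children's cut sets → 12 cut set(s).
Data center power outage [AND]: one cut set from each child combined → 12 × 1 = 12 cut set(s).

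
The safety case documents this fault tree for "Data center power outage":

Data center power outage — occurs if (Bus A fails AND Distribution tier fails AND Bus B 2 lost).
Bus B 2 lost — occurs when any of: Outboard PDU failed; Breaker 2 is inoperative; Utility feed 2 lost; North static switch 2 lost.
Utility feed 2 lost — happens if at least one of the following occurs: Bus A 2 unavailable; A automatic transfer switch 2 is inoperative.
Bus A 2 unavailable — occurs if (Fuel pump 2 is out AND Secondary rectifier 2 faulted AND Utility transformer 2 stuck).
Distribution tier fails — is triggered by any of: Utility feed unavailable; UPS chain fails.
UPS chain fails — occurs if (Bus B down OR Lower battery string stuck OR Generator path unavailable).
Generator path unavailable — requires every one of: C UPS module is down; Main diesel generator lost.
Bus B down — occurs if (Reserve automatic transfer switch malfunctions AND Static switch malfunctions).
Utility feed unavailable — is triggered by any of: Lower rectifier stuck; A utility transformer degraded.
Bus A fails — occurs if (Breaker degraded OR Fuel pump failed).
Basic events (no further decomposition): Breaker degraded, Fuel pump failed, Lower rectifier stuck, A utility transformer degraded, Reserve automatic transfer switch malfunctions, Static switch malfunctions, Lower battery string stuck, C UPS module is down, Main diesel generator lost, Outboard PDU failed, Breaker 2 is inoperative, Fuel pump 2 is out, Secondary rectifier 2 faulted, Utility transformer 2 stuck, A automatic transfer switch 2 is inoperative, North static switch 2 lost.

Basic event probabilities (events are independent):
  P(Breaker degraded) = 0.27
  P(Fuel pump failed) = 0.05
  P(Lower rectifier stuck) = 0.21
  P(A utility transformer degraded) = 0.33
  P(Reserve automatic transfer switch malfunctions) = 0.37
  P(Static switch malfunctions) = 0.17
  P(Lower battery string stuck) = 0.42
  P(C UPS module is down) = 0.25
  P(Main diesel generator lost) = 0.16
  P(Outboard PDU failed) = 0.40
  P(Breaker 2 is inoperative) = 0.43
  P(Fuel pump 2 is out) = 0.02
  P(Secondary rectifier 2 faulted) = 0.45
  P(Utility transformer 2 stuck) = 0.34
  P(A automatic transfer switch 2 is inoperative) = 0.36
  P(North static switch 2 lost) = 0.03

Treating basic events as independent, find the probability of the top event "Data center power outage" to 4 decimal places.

P(Bus A fails) [OR] = 1 − (1−0.27) × (1−0.05) = 0.306500
P(Utility feed unavailable) [OR] = 1 − (1−0.21) × (1−0.33) = 0.470700
P(Bus B down) [AND] = 0.37 × 0.17 = 0.062900
P(Generator path unavailable) [AND] = 0.25 × 0.16 = 0.040000
P(UPS chain fails) [OR] = 1 − (1−0.062900) × (1−0.42) × (1−0.040000) = 0.478223
P(Distribution tier fails) [OR] = 1 − (1−0.470700) × (1−0.478223) = 0.723823
P(Bus A 2 unavailable) [AND] = 0.02 × 0.45 × 0.34 = 0.003060
P(Utility feed 2 lost) [OR] = 1 − (1−0.003060) × (1−0.36) = 0.361958
P(Bus B 2 lost) [OR] = 1 − (1−0.40) × (1−0.43) × (1−0.361958) × (1−0.03) = 0.788336
P(Data center power outage) [AND] = 0.306500 × 0.723823 × 0.788336 = 0.174894
Rounded to 4 decimal places: P(Data center power outage) ≈ 0.1749.

0.1749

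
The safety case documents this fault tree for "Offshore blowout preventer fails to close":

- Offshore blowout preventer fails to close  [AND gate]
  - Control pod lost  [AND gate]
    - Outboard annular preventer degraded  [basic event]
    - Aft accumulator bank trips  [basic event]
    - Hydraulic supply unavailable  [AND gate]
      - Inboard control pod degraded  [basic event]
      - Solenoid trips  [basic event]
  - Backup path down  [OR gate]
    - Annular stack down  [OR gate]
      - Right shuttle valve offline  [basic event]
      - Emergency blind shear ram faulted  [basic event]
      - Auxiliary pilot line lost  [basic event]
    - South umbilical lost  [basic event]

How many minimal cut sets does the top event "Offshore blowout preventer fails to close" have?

Hydraulic supply unavailable [AND]: one cut set from each child combined → 1 × 1 = 1 cut set(s).
Control pod lost [AND]: one cut set from each child combined → 1 × 1 × 1 = 1 cut set(s).
Annular stack down [OR]: union of children's cut sets → 3 cut set(s).
Backup path down [OR]: union of children's cut sets → 4 cut set(s).
Offshore blowout preventer fails to close [AND]: one cut set from each child combined → 1 × 4 = 4 cut set(s).
Minimal cut sets: {Aft accumulator bank trips, Inboard control pod degraded, Outboard annular preventer degraded, Right shuttle valve offline, Solenoid trips}; {Aft accumulator bank trips, Emergency blind shear ram faulted, Inboard control pod degraded, Outboard annular preventer degraded, Solenoid trips}; {Aft accumulator bank trips, Auxiliary pilot line lost, Inboard control pod degraded, Outboard annular preventer degraded, Solenoid trips}; {Aft accumulator bank trips, Inboard control pod degraded, Outboard annular preventer degraded, Solenoid trips, South umbilical lost}.

4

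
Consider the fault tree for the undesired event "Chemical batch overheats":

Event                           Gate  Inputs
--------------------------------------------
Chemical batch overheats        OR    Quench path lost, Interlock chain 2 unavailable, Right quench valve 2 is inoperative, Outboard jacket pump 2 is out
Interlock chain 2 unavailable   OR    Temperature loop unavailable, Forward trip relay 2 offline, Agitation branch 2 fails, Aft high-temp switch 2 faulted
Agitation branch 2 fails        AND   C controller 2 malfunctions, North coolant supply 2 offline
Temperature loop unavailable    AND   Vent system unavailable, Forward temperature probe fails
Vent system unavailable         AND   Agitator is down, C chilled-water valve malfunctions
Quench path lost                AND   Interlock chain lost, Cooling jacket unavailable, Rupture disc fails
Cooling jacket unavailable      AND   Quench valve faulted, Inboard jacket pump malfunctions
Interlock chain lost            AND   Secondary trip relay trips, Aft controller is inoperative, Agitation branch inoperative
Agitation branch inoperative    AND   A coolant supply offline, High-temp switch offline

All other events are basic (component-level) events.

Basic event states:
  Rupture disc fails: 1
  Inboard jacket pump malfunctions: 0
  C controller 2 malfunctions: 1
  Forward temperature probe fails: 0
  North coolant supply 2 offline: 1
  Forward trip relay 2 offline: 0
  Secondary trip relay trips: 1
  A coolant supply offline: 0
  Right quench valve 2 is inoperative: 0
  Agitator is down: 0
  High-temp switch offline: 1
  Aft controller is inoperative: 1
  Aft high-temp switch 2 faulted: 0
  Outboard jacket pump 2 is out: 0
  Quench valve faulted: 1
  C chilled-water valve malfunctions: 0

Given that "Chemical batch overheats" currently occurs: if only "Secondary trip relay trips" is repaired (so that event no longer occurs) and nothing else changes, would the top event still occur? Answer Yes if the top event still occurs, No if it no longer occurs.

Counterfactual: set "Secondary trip relay trips" to not occurred.
Agitation branch inoperative [AND]: A coolant supply offline=not, High-temp switch offline=occurs → not all inputs occur → does not occur.
Interlock chain lost [AND]: Secondary trip relay trips=not, Aft controller is inoperative=occurs, Agitation branch inoperative=not → not all inputs occur → does not occur.
Cooling jacket unavailable [AND]: Quench valve faulted=occurs, Inboard jacket pump malfunctions=not → not all inputs occur → does not occur.
Quench path lost [AND]: Interlock chain lost=not, Cooling jacket unavailable=not, Rupture disc fails=occurs → not all inputs occur → does not occur.
Vent system unavailable [AND]: Agitator is down=not, C chilled-water valve malfunctions=not → not all inputs occur → does not occur.
Temperature loop unavailable [AND]: Vent system unavailable=not, Forward temperature probe fails=not → not all inputs occur → does not occur.
Agitation branch 2 fails [AND]: C controller 2 malfunctions=occurs, North coolant supply 2 offline=occurs → all inputs occur → occurs.
Interlock chain 2 unavailable [OR]: Temperature loop unavailable=not, Forward trip relay 2 offline=not, Agitation branch 2 fails=occurs, Aft high-temp switch 2 faulted=not → at least one input occurs → occurs.
Chemical batch overheats [OR]: Quench path lost=not, Interlock chain 2 unavailable=occurs, Right quench valve 2 is inoperative=not, Outboard jacket pump 2 is out=not → at least one input occurs → occurs.

Yes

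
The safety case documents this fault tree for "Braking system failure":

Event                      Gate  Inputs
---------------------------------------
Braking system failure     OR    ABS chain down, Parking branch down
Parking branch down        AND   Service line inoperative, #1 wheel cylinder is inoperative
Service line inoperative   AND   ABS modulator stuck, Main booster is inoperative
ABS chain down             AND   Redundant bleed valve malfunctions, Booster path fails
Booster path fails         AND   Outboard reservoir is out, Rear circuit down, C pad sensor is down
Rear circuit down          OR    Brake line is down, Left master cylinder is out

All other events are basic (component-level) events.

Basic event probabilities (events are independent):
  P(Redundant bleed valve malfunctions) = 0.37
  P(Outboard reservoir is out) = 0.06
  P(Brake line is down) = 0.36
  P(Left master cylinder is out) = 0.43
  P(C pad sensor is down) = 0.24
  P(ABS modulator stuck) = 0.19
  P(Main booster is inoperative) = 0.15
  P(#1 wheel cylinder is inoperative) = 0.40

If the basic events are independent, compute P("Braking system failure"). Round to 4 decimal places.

P(Rear circuit down) [OR] = 1 − (1−0.36) × (1−0.43) = 0.635200
P(Booster path fails) [AND] = 0.06 × 0.635200 × 0.24 = 0.009147
P(ABS chain down) [AND] = 0.37 × 0.009147 = 0.003384
P(Service line inoperative) [AND] = 0.19 × 0.15 = 0.028500
P(Parking branch down) [AND] = 0.028500 × 0.40 = 0.011400
P(Braking system failure) [OR] = 1 − (1−0.003384) × (1−0.011400) = 0.014745
Rounded to 4 decimal places: P(Braking system failure) ≈ 0.0147.

0.0147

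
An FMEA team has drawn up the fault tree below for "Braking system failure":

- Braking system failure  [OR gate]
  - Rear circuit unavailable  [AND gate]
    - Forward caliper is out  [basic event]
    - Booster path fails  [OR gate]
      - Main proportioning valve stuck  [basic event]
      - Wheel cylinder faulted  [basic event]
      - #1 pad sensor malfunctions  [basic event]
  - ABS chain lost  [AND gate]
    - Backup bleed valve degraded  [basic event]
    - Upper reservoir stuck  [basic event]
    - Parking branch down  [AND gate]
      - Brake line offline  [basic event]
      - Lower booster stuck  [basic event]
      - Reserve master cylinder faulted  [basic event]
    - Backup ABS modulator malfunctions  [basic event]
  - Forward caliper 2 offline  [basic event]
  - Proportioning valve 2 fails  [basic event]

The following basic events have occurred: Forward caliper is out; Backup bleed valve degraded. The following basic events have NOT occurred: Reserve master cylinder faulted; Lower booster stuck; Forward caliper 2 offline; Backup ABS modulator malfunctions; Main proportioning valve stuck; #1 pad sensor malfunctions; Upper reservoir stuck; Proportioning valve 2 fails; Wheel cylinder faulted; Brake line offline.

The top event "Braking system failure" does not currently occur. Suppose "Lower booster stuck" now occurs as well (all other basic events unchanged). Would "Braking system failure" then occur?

No

Counterfactual: set "Lower booster stuck" to occurred.
Booster path fails [OR]: Main proportioning valve stuck=not, Wheel cylinder faulted=not, #1 pad sensor malfunctions=not → no input occurs → does not occur.
Rear circuit unavailable [AND]: Forward caliper is out=occurs, Booster path fails=not → not all inputs occur → does not occur.
Parking branch down [AND]: Brake line offline=not, Lower booster stuck=occurs, Reserve master cylinder faulted=not → not all inputs occur → does not occur.
ABS chain lost [AND]: Backup bleed valve degraded=occurs, Upper reservoir stuck=not, Parking branch down=not, Backup ABS modulator malfunctions=not → not all inputs occur → does not occur.
Braking system failure [OR]: Rear circuit unavailable=not, ABS chain lost=not, Forward caliper 2 offline=not, Proportioning valve 2 fails=not → no input occurs → does not occur.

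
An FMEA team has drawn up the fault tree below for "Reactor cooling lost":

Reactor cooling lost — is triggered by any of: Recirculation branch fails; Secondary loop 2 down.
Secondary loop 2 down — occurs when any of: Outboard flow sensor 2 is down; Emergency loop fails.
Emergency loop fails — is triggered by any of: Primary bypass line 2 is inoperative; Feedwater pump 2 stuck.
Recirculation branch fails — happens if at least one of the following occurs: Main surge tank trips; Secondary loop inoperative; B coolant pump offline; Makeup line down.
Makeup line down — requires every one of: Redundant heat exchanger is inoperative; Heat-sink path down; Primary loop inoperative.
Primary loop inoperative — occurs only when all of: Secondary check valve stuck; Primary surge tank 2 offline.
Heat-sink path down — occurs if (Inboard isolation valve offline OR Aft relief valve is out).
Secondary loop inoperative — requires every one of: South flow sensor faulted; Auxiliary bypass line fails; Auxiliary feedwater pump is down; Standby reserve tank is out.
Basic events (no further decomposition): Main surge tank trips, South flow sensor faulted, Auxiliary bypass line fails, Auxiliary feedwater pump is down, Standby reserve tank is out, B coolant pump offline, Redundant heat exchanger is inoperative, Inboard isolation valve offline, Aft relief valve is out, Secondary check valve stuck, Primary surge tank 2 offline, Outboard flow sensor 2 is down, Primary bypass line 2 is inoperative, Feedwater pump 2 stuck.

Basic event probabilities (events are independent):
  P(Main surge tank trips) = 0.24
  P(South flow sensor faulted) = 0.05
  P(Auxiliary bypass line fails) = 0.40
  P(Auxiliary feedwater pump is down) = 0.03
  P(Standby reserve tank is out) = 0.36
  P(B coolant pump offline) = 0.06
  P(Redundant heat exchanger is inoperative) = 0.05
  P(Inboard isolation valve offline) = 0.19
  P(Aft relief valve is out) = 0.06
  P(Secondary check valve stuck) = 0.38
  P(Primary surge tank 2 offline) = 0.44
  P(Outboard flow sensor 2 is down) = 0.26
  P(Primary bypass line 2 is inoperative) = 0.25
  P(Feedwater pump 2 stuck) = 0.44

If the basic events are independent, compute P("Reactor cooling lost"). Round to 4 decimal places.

P(Secondary loop inoperative) [AND] = 0.05 × 0.40 × 0.03 × 0.36 = 0.000216
P(Heat-sink path down) [OR] = 1 − (1−0.19) × (1−0.06) = 0.238600
P(Primary loop inoperative) [AND] = 0.38 × 0.44 = 0.167200
P(Makeup line down) [AND] = 0.05 × 0.238600 × 0.167200 = 0.001995
P(Recirculation branch fails) [OR] = 1 − (1−0.24) × (1−0.000216) × (1−0.06) × (1−0.001995) = 0.287179
P(Emergency loop fails) [OR] = 1 − (1−0.25) × (1−0.44) = 0.580000
P(Secondary loop 2 down) [OR] = 1 − (1−0.26) × (1−0.580000) = 0.689200
P(Reactor cooling lost) [OR] = 1 − (1−0.287179) × (1−0.689200) = 0.778455
Rounded to 4 decimal places: P(Reactor cooling lost) ≈ 0.7785.

0.7785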